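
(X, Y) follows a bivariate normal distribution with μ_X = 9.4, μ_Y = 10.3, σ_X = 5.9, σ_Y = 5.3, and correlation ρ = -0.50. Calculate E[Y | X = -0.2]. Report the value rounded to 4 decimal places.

The regression of Y on X has slope ρ·σ_Y/σ_X and passes through (μ_X, μ_Y).
E[Y | X=-0.2] = 10.3 + (-0.50)·(5.3/5.9)·(-0.2 − (9.4)) = 10.3 + (-0.449153)·(-9.6) = 14.6119.

14.6119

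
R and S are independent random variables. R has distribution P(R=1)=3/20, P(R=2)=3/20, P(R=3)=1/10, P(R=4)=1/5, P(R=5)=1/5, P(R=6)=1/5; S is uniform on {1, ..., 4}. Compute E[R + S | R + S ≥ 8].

26/3

P(R + S ≥ 8) = 3/10.
Summing (R+S)·P(x,y) over outcomes with R + S ≥ 8 gives 13/5.
E[R + S | R + S ≥ 8] = (13/5) / (3/10) = 26/3.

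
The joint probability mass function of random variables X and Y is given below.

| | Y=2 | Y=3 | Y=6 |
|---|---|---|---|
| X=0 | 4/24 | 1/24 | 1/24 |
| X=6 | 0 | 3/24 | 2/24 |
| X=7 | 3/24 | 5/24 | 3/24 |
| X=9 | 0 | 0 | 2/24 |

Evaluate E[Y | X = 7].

39/11

P(X = 7) = 11/24.
Summing Y·P(X=x,Y=y) over the conditioning event gives 13/8.
E[Y | X = 7] = (13/8) / (11/24) = 39/11.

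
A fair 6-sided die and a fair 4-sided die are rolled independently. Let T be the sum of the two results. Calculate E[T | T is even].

6

P(T is even) = 1/2.
Σ over the event: 2·1/24 + 4·1/8 + 6·1/6 + 8·1/8 + 10·1/24 = 3.
E[T | T is even] = (3) / (1/2) = 6.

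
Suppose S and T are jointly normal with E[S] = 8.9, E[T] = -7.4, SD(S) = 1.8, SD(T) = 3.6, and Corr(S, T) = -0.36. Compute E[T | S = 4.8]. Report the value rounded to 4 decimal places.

For a bivariate normal, E[T | S=x] = μ_T + ρ·(σ_T/σ_S)·(x − μ_S).
E[T | S=4.8] = -7.4 + (-0.36)·(3.6/1.8)·(4.8 − (8.9)) = -7.4 + (-0.72)·(-4.1) = -4.4480.

-4.4480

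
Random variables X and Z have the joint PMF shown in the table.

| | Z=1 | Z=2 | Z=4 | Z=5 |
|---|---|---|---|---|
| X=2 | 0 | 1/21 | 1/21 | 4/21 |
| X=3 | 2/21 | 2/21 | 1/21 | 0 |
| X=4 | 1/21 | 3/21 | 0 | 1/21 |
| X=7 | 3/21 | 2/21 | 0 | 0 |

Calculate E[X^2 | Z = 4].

13/2

P(Z = 4) = 2/21.
Σ X^2·P over the event = 4·(1/21) + 9·(1/21) = 13/21.
E[X^2 | Z = 4] = (13/21) / (2/21) = 13/2.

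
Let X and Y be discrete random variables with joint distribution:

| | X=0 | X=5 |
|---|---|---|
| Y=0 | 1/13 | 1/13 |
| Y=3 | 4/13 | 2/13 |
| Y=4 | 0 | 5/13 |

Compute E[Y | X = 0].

12/5

P(X = 0) = 5/13.
Σ Y·P over the event = 0·(1/13) + 3·(4/13) = 12/13.
E[Y | X = 0] = (12/13) / (5/13) = 12/5.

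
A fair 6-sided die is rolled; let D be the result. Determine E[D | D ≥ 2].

4

Given D ≥ 2, D is equally likely to be any of {2, 3, 4, 5, 6}.
E[D | D ≥ 2] = (2 + 3 + 4 + 5 + 6) / 5 = 4.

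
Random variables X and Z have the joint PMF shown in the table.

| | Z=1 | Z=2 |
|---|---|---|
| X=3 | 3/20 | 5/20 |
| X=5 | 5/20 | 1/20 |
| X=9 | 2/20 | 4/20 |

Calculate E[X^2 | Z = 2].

P(Z = 2) = 1/2.
Σ X^2·P over the event = 9·(5/20) + 25·(1/20) + 81·(4/20) = 197/10.
E[X^2 | Z = 2] = (197/10) / (1/2) = 197/5.

197/5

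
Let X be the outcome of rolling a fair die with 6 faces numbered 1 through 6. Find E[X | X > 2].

9/2

Given X > 2, X is equally likely to be any of {3, 4, 5, 6}.
E[X | X > 2] = (3 + 4 + 5 + 6) / 4 = 9/2.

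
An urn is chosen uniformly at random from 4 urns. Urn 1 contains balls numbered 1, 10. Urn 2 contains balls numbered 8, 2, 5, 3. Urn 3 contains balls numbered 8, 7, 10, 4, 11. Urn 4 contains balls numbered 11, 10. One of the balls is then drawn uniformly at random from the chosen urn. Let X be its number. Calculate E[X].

E[X | urn 1] = (1+10)/2 = 11/2.
E[X | urn 2] = (8+2+5+3)/4 = 9/2.
E[X | urn 3] = (8+7+10+4+11)/5 = 8.
E[X | urn 4] = (11+10)/2 = 21/2.
By the law of total expectation,
E[X] = (1/4)·(11/2) + (1/4)·(9/2) + (1/4)·(8) + (1/4)·(21/2) = 57/8.

57/8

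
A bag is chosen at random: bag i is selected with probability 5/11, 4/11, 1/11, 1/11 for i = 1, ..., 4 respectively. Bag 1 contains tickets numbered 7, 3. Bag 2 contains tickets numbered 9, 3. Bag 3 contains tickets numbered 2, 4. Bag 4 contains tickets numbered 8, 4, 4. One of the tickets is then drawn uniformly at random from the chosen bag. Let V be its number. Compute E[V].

172/33

E[V | bag 1] = (7+3)/2 = 5.
E[V | bag 2] = (9+3)/2 = 6.
E[V | bag 3] = (2+4)/2 = 3.
E[V | bag 4] = (8+4+4)/3 = 16/3.
E[V] = (5/11)·(5) + (4/11)·(6) + (1/11)·(3) + (1/11)·(16/3) = 172/33.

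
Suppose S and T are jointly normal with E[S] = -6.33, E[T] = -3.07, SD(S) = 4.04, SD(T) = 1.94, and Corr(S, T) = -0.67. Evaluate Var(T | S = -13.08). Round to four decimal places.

2.0741

The conditional variance in a bivariate normal is σ_T²(1 − ρ²), independent of x.
Var(T | S=-13.08) = (1.94)²·(1 − (-0.67)²) = 3.7636·0.5511 = 2.0741.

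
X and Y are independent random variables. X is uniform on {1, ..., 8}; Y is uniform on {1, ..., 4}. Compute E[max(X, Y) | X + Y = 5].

Outcomes with X + Y = 5: (1,4), (2,3), (3,2), (4,1), each with probability 1/32.
E[max(X, Y) | X + Y = 5] = (4 + 3 + 3 + 4) / 4 = 7/2.

7/2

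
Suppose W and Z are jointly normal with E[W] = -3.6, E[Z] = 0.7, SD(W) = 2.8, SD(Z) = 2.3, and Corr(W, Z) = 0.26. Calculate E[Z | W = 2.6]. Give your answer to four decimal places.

2.0241

The regression of Z on W has slope ρ·σ_Z/σ_W and passes through (μ_W, μ_Z).
E[Z | W=2.6] = 0.7 + (0.26)·(2.3/2.8)·(2.6 − (-3.6)) = 0.7 + (0.21357)·(6.2) = 2.0241.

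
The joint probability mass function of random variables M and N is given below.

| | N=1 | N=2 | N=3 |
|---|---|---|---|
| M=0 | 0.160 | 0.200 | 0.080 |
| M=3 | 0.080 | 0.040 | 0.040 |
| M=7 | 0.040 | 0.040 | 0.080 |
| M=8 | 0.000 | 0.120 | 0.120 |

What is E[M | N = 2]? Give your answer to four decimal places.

3.4000

P(N = 2) = 0.400.
Σ M·P over the event = 0·(0.200) + 3·(0.040) + 7·(0.040) + 8·(0.120) = 1.360.
E[M | N = 2] = (1.360) / (0.400) = 3.4000.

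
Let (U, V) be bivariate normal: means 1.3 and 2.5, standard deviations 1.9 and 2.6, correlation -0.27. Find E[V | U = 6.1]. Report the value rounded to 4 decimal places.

0.7265

For a bivariate normal, E[V | U=x] = μ_V + ρ·(σ_V/σ_U)·(x − μ_U).
E[V | U=6.1] = 2.5 + (-0.27)·(2.6/1.9)·(6.1 − (1.3)) = 2.5 + (-0.36947)·(4.8) = 0.7265.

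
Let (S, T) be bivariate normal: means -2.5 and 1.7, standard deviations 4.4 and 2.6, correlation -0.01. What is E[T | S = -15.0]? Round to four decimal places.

1.7739

E[T | S=x] = μ_T + ρ(σ_T/σ_S)(x − μ_S) for jointly normal variables.
E[T | S=-15.0] = 1.7 + (-0.01)·(2.6/4.4)·(-15.0 − (-2.5)) = 1.7 + (-0.0059091)·(-12.5) = 1.7739.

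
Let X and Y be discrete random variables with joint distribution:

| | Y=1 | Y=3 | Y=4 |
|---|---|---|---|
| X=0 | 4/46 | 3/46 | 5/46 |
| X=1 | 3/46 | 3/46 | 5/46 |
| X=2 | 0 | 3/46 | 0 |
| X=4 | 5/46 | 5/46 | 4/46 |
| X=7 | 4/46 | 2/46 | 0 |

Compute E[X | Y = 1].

P(Y = 1) = 8/23.
Σ X·P over the event = 0·(4/46) + 1·(3/46) + 4·(5/46) + 7·(4/46) = 51/46.
E[X | Y = 1] = (51/46) / (8/23) = 51/16.

51/16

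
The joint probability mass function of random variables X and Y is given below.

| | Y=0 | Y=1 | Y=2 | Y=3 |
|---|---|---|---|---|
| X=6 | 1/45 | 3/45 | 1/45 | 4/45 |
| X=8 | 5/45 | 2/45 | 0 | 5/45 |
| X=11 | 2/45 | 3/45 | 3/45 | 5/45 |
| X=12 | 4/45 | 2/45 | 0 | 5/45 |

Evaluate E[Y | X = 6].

17/9

P(X = 6) = 1/5.
Σ Y·P over the event = 0·(1/45) + 1·(3/45) + 2·(1/45) + 3·(4/45) = 17/45.
E[Y | X = 6] = (17/45) / (1/5) = 17/9.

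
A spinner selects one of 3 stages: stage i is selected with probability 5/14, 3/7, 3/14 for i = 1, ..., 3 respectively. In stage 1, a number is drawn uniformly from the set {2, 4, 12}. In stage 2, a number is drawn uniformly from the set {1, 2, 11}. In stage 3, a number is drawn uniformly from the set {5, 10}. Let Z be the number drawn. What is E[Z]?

23/4

E[Z | stage 1] = (2+4+12)/3 = 6.
E[Z | stage 2] = (1+2+11)/3 = 14/3.
E[Z | stage 3] = (5+10)/2 = 15/2.
By the law of total expectation,
E[Z] = (5/14)·(6) + (3/7)·(14/3) + (3/14)·(15/2) = 23/4.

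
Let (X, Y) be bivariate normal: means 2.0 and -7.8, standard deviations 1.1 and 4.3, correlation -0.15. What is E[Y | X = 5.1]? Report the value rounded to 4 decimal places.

For a bivariate normal, E[Y | X=x] = μ_Y + ρ·(σ_Y/σ_X)·(x − μ_X).
E[Y | X=5.1] = -7.8 + (-0.15)·(4.3/1.1)·(5.1 − (2.0)) = -7.8 + (-0.58636)·(3.1) = -9.6177.

-9.6177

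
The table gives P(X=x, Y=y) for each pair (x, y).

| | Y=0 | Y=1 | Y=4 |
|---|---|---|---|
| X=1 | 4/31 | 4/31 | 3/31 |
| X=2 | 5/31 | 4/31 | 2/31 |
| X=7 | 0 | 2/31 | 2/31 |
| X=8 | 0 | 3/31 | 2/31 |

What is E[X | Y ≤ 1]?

P(Y ≤ 1) = 22/31.
Σ X·P over the event = 1·(4/31) + 1·(4/31) + 2·(5/31) + 2·(4/31) + 7·(2/31) + 8·(3/31) = 64/31.
E[X | Y ≤ 1] = (64/31) / (22/31) = 32/11.

32/11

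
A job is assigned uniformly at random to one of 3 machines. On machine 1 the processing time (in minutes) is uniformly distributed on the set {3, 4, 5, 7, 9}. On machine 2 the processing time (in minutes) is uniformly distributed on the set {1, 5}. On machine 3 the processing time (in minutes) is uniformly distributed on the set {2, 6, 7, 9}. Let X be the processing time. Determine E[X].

E[X | machine 1] = (3+4+5+7+9)/5 = 28/5.
E[X | machine 2] = (1+5)/2 = 3.
E[X | machine 3] = (2+6+7+9)/4 = 6.
E[X] = (1/3)·(28/5) + (1/3)·(3) + (1/3)·(6) = 73/15.

73/15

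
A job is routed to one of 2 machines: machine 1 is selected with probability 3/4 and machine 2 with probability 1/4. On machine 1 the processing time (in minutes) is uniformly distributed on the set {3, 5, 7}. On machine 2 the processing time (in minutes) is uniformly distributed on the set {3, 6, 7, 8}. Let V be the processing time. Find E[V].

21/4

E[V | machine 1] = (3+5+7)/3 = 5.
E[V | machine 2] = (3+6+7+8)/4 = 6.
E[V] = (3/4)·(5) + (1/4)·(6) = 21/4.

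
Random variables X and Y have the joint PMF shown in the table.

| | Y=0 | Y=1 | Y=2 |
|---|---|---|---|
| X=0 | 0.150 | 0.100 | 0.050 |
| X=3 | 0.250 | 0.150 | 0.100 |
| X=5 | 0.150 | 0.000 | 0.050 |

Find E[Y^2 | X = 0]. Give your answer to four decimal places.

1.0000

P(X = 0) = 0.300.
Σ Y^2·P over the event = 0·(0.150) + 1·(0.100) + 4·(0.050) = 0.300.
E[Y^2 | X = 0] = (0.300) / (0.300) = 1.0000.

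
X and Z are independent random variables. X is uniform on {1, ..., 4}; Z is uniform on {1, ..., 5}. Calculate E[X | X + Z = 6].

5/2

Outcomes with X + Z = 6: (1,5), (2,4), (3,3), (4,2), each with probability 1/20.
E[X | X + Z = 6] = (1 + 2 + 3 + 4) / 4 = 5/2.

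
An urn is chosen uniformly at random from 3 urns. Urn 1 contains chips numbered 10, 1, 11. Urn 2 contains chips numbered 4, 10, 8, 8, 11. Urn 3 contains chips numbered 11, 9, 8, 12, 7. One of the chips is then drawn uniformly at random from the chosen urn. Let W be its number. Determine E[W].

E[W | urn 1] = (10+1+11)/3 = 22/3.
E[W | urn 2] = (4+10+8+8+11)/5 = 41/5.
E[W | urn 3] = (11+9+8+12+7)/5 = 47/5.
By the law of total expectation,
E[W] = (1/3)·(22/3) + (1/3)·(41/5) + (1/3)·(47/5) = 374/45.

374/45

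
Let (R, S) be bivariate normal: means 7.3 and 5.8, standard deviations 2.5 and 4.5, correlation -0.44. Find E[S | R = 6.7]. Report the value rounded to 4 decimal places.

For a bivariate normal, E[S | R=x] = μ_S + ρ·(σ_S/σ_R)·(x − μ_R).
E[S | R=6.7] = 5.8 + (-0.44)·(4.5/2.5)·(6.7 − (7.3)) = 5.8 + (-0.792)·(-0.6) = 6.2752.

6.2752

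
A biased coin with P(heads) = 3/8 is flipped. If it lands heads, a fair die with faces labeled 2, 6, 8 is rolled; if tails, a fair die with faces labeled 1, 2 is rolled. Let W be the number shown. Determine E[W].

47/16

E[W | heads] = (2+6+8)/3 = 16/3.
E[W | tails] = (1+2)/2 = 3/2.
E[W] = (3/8)·(16/3) + (5/8)·(3/2) = 47/16.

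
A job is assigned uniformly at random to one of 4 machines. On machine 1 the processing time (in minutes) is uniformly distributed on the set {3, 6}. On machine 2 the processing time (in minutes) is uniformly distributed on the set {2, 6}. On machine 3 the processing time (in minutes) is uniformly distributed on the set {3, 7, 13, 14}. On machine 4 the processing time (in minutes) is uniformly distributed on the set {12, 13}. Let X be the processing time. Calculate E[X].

E[X | machine 1] = (3+6)/2 = 9/2.
E[X | machine 2] = (2+6)/2 = 4.
E[X | machine 3] = (3+7+13+14)/4 = 37/4.
E[X | machine 4] = (12+13)/2 = 25/2.
By the law of total expectation,
E[X] = (1/4)·(9/2) + (1/4)·(4) + (1/4)·(37/4) + (1/4)·(25/2) = 121/16.

121/16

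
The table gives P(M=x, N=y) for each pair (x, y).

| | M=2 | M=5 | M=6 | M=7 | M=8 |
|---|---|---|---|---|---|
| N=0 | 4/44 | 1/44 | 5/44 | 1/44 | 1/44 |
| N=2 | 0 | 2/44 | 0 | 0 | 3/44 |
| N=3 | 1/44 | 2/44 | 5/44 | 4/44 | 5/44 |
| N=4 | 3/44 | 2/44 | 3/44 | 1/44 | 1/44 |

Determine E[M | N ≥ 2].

P(N ≥ 2) = 8/11.
Summing M·P(M=x,N=y) over the conditioning event gives 193/44.
E[M | N ≥ 2] = (193/44) / (8/11) = 193/32.

193/32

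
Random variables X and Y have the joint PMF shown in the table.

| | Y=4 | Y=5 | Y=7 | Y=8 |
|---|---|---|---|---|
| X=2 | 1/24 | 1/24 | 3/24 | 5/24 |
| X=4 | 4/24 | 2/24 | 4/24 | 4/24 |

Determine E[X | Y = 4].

P(Y = 4) = 5/24.
Σ X·P over the event = 2·(1/24) + 4·(4/24) = 3/4.
E[X | Y = 4] = (3/4) / (5/24) = 18/5.

18/5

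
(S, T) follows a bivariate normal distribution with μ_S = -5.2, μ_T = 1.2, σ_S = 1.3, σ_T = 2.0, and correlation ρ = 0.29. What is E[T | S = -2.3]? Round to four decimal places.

2.4938

The regression of T on S has slope ρ·σ_T/σ_S and passes through (μ_S, μ_T).
E[T | S=-2.3] = 1.2 + (0.29)·(2.0/1.3)·(-2.3 − (-5.2)) = 1.2 + (0.44615)·(2.9) = 2.4938.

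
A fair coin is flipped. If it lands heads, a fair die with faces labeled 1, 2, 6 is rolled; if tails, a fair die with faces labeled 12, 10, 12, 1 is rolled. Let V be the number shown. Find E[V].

E[V | heads] = (1+2+6)/3 = 3.
E[V | tails] = (12+10+12+1)/4 = 35/4.
By the law of total expectation,
E[V] = (1/2)·(3) + (1/2)·(35/4) = 47/8.

47/8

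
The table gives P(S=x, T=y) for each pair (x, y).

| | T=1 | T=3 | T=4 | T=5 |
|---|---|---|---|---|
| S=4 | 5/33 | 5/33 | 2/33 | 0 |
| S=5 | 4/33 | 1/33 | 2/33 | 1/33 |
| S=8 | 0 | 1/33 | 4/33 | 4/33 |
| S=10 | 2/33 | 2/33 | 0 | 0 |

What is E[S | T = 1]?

P(T = 1) = 1/3.
Σ S·P over the event = 4·(5/33) + 5·(4/33) + 10·(2/33) = 20/11.
E[S | T = 1] = (20/11) / (1/3) = 60/11.

60/11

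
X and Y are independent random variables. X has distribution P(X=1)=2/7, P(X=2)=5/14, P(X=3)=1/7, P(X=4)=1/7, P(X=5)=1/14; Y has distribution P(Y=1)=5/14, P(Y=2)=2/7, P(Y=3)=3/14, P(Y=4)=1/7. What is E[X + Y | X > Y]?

P(X > Y) = 81/196.
Summing (X+Y)·P(x,y) over outcomes with X > Y gives 395/196.
E[X + Y | X > Y] = (395/196) / (81/196) = 395/81.

395/81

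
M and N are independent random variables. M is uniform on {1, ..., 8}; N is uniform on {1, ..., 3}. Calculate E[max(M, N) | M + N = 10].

15/2

P(M + N = 10) = 1/12.
Summing max(M,N)·P(x,y) over outcomes with M + N = 10 gives 5/8.
E[max(M, N) | M + N = 10] = (5/8) / (1/12) = 15/2.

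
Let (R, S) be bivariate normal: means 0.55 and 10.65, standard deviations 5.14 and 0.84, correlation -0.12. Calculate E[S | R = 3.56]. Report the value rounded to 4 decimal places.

E[S | R=x] = μ_S + ρ(σ_S/σ_R)(x − μ_R) for jointly normal variables.
E[S | R=3.56] = 10.65 + (-0.12)·(0.84/5.14)·(3.56 − (0.55)) = 10.65 + (-0.019611)·(3.01) = 10.5910.

10.5910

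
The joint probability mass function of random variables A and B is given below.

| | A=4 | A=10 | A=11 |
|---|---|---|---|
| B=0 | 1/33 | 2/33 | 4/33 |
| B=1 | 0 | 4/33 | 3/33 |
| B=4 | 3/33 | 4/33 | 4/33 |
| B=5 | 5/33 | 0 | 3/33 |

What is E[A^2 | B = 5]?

P(B = 5) = 8/33.
Σ A^2·P over the event = 16·(5/33) + 121·(3/33) = 443/33.
E[A^2 | B = 5] = (443/33) / (8/33) = 443/8.

443/8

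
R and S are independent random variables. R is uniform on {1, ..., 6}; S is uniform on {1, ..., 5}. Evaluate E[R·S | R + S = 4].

10/3

Outcomes with R + S = 4: (1,3), (2,2), (3,1), each with probability 1/30.
E[R·S | R + S = 4] = (3 + 4 + 3) / 3 = 10/3.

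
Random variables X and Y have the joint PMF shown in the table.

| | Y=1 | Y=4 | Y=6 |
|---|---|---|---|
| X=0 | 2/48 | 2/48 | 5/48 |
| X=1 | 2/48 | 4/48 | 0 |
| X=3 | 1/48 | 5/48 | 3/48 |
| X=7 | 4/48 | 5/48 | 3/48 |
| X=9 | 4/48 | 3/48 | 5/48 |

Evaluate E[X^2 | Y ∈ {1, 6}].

1110/29

P(Y ∈ {1, 6}) = 29/48.
Summing X^2·P(X=x,Y=y) over the conditioning event gives 185/8.
E[X^2 | Y ∈ {1, 6}] = (185/8) / (29/48) = 1110/29.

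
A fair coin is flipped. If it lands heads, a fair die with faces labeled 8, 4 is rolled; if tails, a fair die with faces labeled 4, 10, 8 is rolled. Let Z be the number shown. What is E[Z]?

20/3

E[Z | heads] = (8+4)/2 = 6.
E[Z | tails] = (4+10+8)/3 = 22/3.
By the law of total expectation,
E[Z] = (1/2)·(6) + (1/2)·(22/3) = 20/3.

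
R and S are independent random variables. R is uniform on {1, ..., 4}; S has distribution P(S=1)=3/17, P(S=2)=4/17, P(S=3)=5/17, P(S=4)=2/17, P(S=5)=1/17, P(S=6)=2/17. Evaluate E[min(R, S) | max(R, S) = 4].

P(max(R, S) = 4) = 5/17.
Summing min(R,S)·P(x,y) over outcomes with max(R, S) = 4 gives 23/34.
E[min(R, S) | max(R, S) = 4] = (23/34) / (5/17) = 23/10.

23/10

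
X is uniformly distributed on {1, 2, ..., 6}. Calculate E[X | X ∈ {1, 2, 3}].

2

P(X ∈ {1, 2, 3}) = 1/2.
Σ over the event: 1·1/6 + 2·1/6 + 3·1/6 = 1.
E[X | X ∈ {1, 2, 3}] = (1) / (1/2) = 2.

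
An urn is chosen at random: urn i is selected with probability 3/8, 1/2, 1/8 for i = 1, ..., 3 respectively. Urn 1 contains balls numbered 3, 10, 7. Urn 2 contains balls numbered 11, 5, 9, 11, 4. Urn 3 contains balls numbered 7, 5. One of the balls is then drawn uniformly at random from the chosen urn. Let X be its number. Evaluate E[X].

E[X | urn 1] = (3+10+7)/3 = 20/3.
E[X | urn 2] = (11+5+9+11+4)/5 = 8.
E[X | urn 3] = (7+5)/2 = 6.
By the law of total expectation,
E[X] = (3/8)·(20/3) + (1/2)·(8) + (1/8)·(6) = 29/4.

29/4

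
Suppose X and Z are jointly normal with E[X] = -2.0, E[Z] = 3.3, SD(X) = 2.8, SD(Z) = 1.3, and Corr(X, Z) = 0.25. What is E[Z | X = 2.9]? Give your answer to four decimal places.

For a bivariate normal, E[Z | X=x] = μ_Z + ρ·(σ_Z/σ_X)·(x − μ_X).
E[Z | X=2.9] = 3.3 + (0.25)·(1.3/2.8)·(2.9 − (-2.0)) = 3.3 + (0.11607143)·(4.9) = 3.8688.

3.8688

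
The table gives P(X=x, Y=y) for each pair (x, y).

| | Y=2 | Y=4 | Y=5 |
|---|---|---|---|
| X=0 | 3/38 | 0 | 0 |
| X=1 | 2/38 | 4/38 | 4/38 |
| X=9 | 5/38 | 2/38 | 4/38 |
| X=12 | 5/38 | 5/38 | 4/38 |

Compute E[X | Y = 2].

P(Y = 2) = 15/38.
Σ X·P over the event = 0·(3/38) + 1·(2/38) + 9·(5/38) + 12·(5/38) = 107/38.
E[X | Y = 2] = (107/38) / (15/38) = 107/15.

107/15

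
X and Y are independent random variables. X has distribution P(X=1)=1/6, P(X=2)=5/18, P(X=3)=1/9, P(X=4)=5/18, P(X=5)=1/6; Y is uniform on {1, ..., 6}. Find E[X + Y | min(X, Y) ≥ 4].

75/8

P(min(X, Y) ≥ 4) = 2/9.
Summing (X+Y)·P(x,y) over outcomes with min(X, Y) ≥ 4 gives 25/12.
E[X + Y | min(X, Y) ≥ 4] = (25/12) / (2/9) = 75/8.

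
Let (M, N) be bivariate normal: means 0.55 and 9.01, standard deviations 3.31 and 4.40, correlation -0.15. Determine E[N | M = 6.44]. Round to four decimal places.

The regression of N on M has slope ρ·σ_N/σ_M and passes through (μ_M, μ_N).
E[N | M=6.44] = 9.01 + (-0.15)·(4.40/3.31)·(6.44 − (0.55)) = 9.01 + (-0.199396)·(5.89) = 7.8356.

7.8356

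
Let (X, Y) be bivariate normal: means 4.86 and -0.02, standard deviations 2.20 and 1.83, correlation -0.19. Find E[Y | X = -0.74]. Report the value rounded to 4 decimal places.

E[Y | X=x] = μ_Y + ρ(σ_Y/σ_X)(x − μ_X) for jointly normal variables.
E[Y | X=-0.74] = -0.02 + (-0.19)·(1.83/2.20)·(-0.74 − (4.86)) = -0.02 + (-0.15805)·(-5.6) = 0.8651.

0.8651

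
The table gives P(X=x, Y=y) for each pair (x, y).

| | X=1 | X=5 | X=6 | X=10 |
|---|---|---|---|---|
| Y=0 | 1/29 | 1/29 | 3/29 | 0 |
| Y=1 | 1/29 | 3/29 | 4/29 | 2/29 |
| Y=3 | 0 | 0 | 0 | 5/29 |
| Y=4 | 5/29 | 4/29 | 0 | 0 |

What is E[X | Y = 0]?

P(Y = 0) = 5/29.
Σ X·P over the event = 1·(1/29) + 5·(1/29) + 6·(3/29) = 24/29.
E[X | Y = 0] = (24/29) / (5/29) = 24/5.

24/5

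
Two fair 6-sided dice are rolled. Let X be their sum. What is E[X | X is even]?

P(X is even) = 1/2.
Σ over the event: 2·1/36 + 4·1/12 + 6·5/36 + 8·5/36 + 10·1/12 + 12·1/36 = 7/2.
E[X | X is even] = (7/2) / (1/2) = 7.

7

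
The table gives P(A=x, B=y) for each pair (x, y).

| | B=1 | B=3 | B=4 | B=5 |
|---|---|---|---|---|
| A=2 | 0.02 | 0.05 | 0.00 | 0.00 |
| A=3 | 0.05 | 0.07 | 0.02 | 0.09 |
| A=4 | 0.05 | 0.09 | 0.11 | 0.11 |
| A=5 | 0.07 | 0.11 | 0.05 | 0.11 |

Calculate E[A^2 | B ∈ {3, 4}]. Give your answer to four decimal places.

16.4200

P(B ∈ {3, 4}) = 0.50.
Σ A^2·P over the event = 4·(0.05) + 9·(0.07) + 9·(0.02) + 16·(0.09) + 16·(0.11) + 25·(0.11) + 25·(0.05) = 8.21.
E[A^2 | B ∈ {3, 4}] = (8.21) / (0.50) = 16.4200.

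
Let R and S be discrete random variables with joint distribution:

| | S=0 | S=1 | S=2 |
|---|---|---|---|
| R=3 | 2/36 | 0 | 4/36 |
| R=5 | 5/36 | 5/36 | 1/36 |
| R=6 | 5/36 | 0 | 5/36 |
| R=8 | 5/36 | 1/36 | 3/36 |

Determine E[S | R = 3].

P(R = 3) = 1/6.
Σ S·P over the event = 0·(2/36) + 2·(4/36) = 2/9.
E[S | R = 3] = (2/9) / (1/6) = 4/3.

4/3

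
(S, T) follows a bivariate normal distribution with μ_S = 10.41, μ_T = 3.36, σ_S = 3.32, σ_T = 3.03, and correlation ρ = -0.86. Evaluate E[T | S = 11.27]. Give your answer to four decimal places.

E[T | S=x] = μ_T + ρ(σ_T/σ_S)(x − μ_S) for jointly normal variables.
E[T | S=11.27] = 3.36 + (-0.86)·(3.03/3.32)·(11.27 − (10.41)) = 3.36 + (-0.78488)·(0.86) = 2.6850.

2.6850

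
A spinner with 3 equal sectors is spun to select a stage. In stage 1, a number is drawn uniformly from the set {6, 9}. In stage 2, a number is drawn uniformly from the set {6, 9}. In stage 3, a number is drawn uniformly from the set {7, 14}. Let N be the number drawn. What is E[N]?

E[N | stage 1] = (6+9)/2 = 15/2.
E[N | stage 2] = (6+9)/2 = 15/2.
E[N | stage 3] = (7+14)/2 = 21/2.
By the law of total expectation,
E[N] = (1/3)·(15/2) + (1/3)·(15/2) + (1/3)·(21/2) = 17/2.

17/2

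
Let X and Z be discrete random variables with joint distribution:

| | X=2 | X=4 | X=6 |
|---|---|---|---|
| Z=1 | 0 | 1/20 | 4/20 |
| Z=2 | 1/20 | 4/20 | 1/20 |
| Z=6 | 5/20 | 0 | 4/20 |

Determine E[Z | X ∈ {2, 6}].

P(X ∈ {2, 6}) = 3/4.
Σ Z·P over the event = 2·(1/20) + 6·(5/20) + 1·(4/20) + 2·(1/20) + 6·(4/20) = 31/10.
E[Z | X ∈ {2, 6}] = (31/10) / (3/4) = 62/15.

62/15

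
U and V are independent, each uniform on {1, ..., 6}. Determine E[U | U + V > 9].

Outcomes with U + V > 9: (4,6), (5,5), (5,6), (6,4), (6,5), (6,6), each with probability 1/36.
E[U | U + V > 9] = (4 + 5 + 5 + 6 + 6 + 6) / 6 = 16/3.

16/3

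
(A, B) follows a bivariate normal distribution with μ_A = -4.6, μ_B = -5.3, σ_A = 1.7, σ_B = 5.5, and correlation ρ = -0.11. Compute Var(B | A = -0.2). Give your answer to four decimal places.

29.8840

For a bivariate normal, Var(B | A=x) = σ_B²(1 − ρ²).
Var(B | A=-0.2) = (5.5)²·(1 − (-0.11)²) = 30.25·0.9879 = 29.8840.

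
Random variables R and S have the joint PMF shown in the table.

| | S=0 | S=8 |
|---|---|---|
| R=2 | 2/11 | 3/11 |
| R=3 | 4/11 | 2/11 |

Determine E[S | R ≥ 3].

P(R ≥ 3) = 6/11.
Σ S·P over the event = 0·(4/11) + 8·(2/11) = 16/11.
E[S | R ≥ 3] = (16/11) / (6/11) = 8/3.

8/3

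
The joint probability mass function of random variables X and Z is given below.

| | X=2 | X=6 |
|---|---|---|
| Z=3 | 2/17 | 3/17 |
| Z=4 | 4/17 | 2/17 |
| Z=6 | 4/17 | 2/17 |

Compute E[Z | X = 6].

P(X = 6) = 7/17.
Σ Z·P over the event = 3·(3/17) + 4·(2/17) + 6·(2/17) = 29/17.
E[Z | X = 6] = (29/17) / (7/17) = 29/7.

29/7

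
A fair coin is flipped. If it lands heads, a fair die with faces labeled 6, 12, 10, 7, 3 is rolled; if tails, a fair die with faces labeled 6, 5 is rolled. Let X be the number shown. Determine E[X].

131/20

E[X | heads] = (6+12+10+7+3)/5 = 38/5.
E[X | tails] = (6+5)/2 = 11/2.
By the law of total expectation,
E[X] = (1/2)·(38/5) + (1/2)·(11/2) = 131/20.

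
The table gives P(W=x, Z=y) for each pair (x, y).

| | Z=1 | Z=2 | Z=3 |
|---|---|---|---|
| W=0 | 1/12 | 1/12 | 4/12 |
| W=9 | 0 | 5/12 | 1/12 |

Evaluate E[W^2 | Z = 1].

0

P(Z = 1) = 1/12.
Summing W^2·P(W=x,Z=y) over the conditioning event gives 0.
E[W^2 | Z = 1] = (0) / (1/12) = 0.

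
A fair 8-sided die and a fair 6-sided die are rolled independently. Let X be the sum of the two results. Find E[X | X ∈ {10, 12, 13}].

P(X ∈ {10, 12, 13}) = 5/24.
Σ over the event: 10·5/48 + 12·1/16 + 13·1/24 = 7/3.
E[X | X ∈ {10, 12, 13}] = (7/3) / (5/24) = 56/5.

56/5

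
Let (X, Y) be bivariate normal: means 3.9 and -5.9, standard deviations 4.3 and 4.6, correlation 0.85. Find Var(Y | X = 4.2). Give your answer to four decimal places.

For a bivariate normal, Var(Y | X=x) = σ_Y²(1 − ρ²).
Var(Y | X=4.2) = (4.6)²·(1 − (0.85)²) = 21.16·0.2775 = 5.8719.

5.8719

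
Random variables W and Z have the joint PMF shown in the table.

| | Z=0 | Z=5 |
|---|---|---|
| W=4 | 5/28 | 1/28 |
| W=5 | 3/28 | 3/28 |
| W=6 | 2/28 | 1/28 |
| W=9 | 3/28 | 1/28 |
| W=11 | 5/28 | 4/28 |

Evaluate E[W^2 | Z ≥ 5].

P(Z ≥ 5) = 5/14.
Σ W^2·P over the event = 16·(1/28) + 25·(3/28) + 36·(1/28) + 81·(1/28) + 121·(4/28) = 173/7.
E[W^2 | Z ≥ 5] = (173/7) / (5/14) = 346/5.

346/5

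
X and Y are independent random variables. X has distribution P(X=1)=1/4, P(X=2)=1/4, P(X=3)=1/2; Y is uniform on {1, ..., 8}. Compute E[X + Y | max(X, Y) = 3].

39/8

P(max(X, Y) = 3) = 1/4.
Summing (X+Y)·P(x,y) over outcomes with max(X, Y) = 3 gives 39/32.
E[X + Y | max(X, Y) = 3] = (39/32) / (1/4) = 39/8.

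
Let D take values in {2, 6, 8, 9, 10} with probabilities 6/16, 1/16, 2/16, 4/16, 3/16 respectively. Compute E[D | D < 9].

34/9

P(D < 9) = 9/16.
Σ over the event: 2·3/8 + 6·1/16 + 8·1/8 = 17/8.
E[D | D < 9] = (17/8) / (9/16) = 34/9.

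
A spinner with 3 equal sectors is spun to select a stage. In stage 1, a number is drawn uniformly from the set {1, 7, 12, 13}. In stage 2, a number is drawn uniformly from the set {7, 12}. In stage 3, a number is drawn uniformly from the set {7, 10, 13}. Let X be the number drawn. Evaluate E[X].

E[X | stage 1] = (1+7+12+13)/4 = 33/4.
E[X | stage 2] = (7+12)/2 = 19/2.
E[X | stage 3] = (7+10+13)/3 = 10.
E[X] = (1/3)·(33/4) + (1/3)·(19/2) + (1/3)·(10) = 37/4.

37/4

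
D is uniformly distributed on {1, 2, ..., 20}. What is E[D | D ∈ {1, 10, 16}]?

P(D ∈ {1, 10, 16}) = 3/20.
Σ over the event: 1·1/20 + 10·1/20 + 16·1/20 = 27/20.
E[D | D ∈ {1, 10, 16}] = (27/20) / (3/20) = 9.

9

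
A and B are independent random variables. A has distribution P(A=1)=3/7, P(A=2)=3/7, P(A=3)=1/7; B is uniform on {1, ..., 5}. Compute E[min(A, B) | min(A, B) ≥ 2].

35/16

P(min(A, B) ≥ 2) = 16/35.
Summing min(A,B)·P(x,y) over outcomes with min(A, B) ≥ 2 gives 1.
E[min(A, B) | min(A, B) ≥ 2] = (1) / (16/35) = 35/16.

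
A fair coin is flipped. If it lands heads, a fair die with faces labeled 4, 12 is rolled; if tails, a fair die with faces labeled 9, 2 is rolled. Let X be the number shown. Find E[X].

E[X | heads] = (4+12)/2 = 8.
E[X | tails] = (9+2)/2 = 11/2.
By the law of total expectation,
E[X] = (1/2)·(8) + (1/2)·(11/2) = 27/4.

27/4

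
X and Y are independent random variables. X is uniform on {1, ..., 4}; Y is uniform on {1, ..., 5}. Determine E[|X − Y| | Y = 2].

1

Outcomes with Y = 2: (1,2), (2,2), (3,2), (4,2), each with probability 1/20.
E[|X − Y| | Y = 2] = (1 + 0 + 1 + 2) / 4 = 1.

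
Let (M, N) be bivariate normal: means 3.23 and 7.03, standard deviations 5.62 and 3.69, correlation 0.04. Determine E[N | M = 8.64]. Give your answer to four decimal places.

7.1721

For a bivariate normal, E[N | M=x] = μ_N + ρ·(σ_N/σ_M)·(x − μ_M).
E[N | M=8.64] = 7.03 + (0.04)·(3.69/5.62)·(8.64 − (3.23)) = 7.03 + (0.026263)·(5.41) = 7.1721.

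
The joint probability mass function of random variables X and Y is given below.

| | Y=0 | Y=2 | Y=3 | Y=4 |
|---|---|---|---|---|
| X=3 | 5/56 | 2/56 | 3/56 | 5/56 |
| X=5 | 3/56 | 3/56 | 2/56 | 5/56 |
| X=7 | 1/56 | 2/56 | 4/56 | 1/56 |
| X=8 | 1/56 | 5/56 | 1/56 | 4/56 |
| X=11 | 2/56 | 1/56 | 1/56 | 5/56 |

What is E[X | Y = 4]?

67/10

P(Y = 4) = 5/14.
Σ X·P over the event = 3·(5/56) + 5·(5/56) + 7·(1/56) + 8·(4/56) + 11·(5/56) = 67/28.
E[X | Y = 4] = (67/28) / (5/14) = 67/10.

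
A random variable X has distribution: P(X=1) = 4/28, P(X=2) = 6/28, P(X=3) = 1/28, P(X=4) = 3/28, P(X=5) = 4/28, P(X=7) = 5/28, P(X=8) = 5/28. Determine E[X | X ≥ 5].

P(X ≥ 5) = 1/2.
Σ over the event: 5·1/7 + 7·5/28 + 8·5/28 = 95/28.
E[X | X ≥ 5] = (95/28) / (1/2) = 95/14.

95/14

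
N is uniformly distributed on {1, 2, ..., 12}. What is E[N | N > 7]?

10

Given N > 7, N is equally likely to be any of {8, 9, 10, 11, 12}.
E[N | N > 7] = (8 + 9 + 10 + 11 + 12) / 5 = 10.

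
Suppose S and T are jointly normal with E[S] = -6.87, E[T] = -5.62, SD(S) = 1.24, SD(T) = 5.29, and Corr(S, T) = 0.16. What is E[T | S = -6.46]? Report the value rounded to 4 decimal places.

-5.3401

E[T | S=x] = μ_T + ρ(σ_T/σ_S)(x − μ_S) for jointly normal variables.
E[T | S=-6.46] = -5.62 + (0.16)·(5.29/1.24)·(-6.46 − (-6.87)) = -5.62 + (0.68258)·(0.41) = -5.3401.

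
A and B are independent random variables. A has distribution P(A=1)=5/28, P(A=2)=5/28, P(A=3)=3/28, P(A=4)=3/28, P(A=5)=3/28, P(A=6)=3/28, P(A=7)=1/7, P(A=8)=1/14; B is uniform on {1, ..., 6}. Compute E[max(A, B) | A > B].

478/83

P(A > B) = 83/168.
Summing max(A,B)·P(x,y) over outcomes with A > B gives 239/84.
E[max(A, B) | A > B] = (239/84) / (83/168) = 478/83.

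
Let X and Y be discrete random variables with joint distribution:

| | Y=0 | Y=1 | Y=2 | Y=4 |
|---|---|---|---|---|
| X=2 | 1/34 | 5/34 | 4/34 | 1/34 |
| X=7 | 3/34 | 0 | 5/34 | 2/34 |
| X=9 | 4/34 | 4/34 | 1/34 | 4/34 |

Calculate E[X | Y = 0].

59/8

P(Y = 0) = 4/17.
Σ X·P over the event = 2·(1/34) + 7·(3/34) + 9·(4/34) = 59/34.
E[X | Y = 0] = (59/34) / (4/17) = 59/8.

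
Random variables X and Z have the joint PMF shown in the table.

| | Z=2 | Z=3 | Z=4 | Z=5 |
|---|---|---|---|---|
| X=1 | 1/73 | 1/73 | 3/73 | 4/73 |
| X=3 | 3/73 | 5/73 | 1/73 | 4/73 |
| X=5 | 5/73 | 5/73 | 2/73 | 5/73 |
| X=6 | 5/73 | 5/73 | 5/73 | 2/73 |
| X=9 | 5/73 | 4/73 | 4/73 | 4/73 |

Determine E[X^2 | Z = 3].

135/4

P(Z = 3) = 20/73.
Σ X^2·P over the event = 1·(1/73) + 9·(5/73) + 25·(5/73) + 36·(5/73) + 81·(4/73) = 675/73.
E[X^2 | Z = 3] = (675/73) / (20/73) = 135/4.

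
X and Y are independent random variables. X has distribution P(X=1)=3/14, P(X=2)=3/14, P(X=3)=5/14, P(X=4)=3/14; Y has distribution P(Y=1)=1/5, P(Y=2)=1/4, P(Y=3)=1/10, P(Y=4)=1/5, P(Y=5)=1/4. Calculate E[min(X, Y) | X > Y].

71/45

P(X > Y) = 9/28.
Summing min(X,Y)·P(x,y) over outcomes with X > Y gives 71/140.
E[min(X, Y) | X > Y] = (71/140) / (9/28) = 71/45.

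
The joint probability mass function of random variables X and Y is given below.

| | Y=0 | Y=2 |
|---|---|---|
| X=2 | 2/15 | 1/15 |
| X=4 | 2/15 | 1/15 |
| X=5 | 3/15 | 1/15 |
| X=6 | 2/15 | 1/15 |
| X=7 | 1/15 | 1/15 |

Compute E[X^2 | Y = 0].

118/5

P(Y = 0) = 2/3.
Σ X^2·P over the event = 4·(2/15) + 16·(2/15) + 25·(3/15) + 36·(2/15) + 49·(1/15) = 236/15.
E[X^2 | Y = 0] = (236/15) / (2/3) = 118/5.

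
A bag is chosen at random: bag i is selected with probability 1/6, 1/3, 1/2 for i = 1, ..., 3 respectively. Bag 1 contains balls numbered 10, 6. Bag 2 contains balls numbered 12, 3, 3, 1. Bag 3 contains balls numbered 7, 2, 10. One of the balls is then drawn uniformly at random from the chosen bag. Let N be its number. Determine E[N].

73/12

E[N | bag 1] = (10+6)/2 = 8.
E[N | bag 2] = (12+3+3+1)/4 = 19/4.
E[N | bag 3] = (7+2+10)/3 = 19/3.
E[N] = (1/6)·(8) + (1/3)·(19/4) + (1/2)·(19/3) = 73/12.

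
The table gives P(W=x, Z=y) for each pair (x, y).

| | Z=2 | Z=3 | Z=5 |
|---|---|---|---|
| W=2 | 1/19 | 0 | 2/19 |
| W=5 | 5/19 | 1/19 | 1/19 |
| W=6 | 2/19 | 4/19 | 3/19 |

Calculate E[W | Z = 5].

9/2

P(Z = 5) = 6/19.
Σ W·P over the event = 2·(2/19) + 5·(1/19) + 6·(3/19) = 27/19.
E[W | Z = 5] = (27/19) / (6/19) = 9/2.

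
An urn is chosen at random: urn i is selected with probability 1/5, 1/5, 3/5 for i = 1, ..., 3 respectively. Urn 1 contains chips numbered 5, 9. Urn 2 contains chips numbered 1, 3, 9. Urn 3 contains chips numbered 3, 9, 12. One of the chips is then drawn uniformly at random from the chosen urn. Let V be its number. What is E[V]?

E[V | urn 1] = (5+9)/2 = 7.
E[V | urn 2] = (1+3+9)/3 = 13/3.
E[V | urn 3] = (3+9+12)/3 = 8.
By the law of total expectation,
E[V] = (1/5)·(7) + (1/5)·(13/3) + (3/5)·(8) = 106/15.

106/15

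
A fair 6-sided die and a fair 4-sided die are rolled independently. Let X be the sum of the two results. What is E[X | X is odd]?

P(X is odd) = 1/2.
Σ over the event: 3·1/12 + 5·1/6 + 7·1/6 + 9·1/12 = 3.
E[X | X is odd] = (3) / (1/2) = 6.

6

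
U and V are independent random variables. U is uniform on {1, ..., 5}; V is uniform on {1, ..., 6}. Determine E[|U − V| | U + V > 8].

Outcomes with U + V > 8: (3,6), (4,5), (4,6), (5,4), (5,5), (5,6), each with probability 1/30.
E[|U − V| | U + V > 8] = (3 + 1 + 2 + 1 + 0 + 1) / 6 = 4/3.

4/3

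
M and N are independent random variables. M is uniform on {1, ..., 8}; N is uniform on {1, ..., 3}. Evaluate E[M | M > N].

P(M > N) = 3/4.
Summing M·P(x,y) over outcomes with M > N gives 49/12.
E[M | M > N] = (49/12) / (3/4) = 49/9.

49/9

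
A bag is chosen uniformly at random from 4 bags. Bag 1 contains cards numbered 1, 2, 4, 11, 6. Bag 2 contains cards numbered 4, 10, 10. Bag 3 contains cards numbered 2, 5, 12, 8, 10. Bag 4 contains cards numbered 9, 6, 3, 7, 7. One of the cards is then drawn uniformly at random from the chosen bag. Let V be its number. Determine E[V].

133/20

E[V | bag 1] = (1+2+4+11+6)/5 = 24/5.
E[V | bag 2] = (4+10+10)/3 = 8.
E[V | bag 3] = (2+5+12+8+10)/5 = 37/5.
E[V | bag 4] = (9+6+3+7+7)/5 = 32/5.
By the law of total expectation,
E[V] = (1/4)·(24/5) + (1/4)·(8) + (1/4)·(37/5) + (1/4)·(32/5) = 133/20.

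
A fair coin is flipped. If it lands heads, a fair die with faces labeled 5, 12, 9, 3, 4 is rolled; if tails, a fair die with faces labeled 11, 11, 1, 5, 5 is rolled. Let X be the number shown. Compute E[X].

E[X | heads] = (5+12+9+3+4)/5 = 33/5.
E[X | tails] = (11+11+1+5+5)/5 = 33/5.
E[X] = (1/2)·(33/5) + (1/2)·(33/5) = 33/5.

33/5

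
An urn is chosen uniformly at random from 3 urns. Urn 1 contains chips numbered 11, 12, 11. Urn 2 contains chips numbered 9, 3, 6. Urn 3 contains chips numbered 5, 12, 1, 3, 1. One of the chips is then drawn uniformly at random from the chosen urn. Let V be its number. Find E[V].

326/45

E[V | urn 1] = (11+12+11)/3 = 34/3.
E[V | urn 2] = (9+3+6)/3 = 6.
E[V | urn 3] = (5+12+1+3+1)/5 = 22/5.
E[V] = (1/3)·(34/3) + (1/3)·(6) + (1/3)·(22/5) = 326/45.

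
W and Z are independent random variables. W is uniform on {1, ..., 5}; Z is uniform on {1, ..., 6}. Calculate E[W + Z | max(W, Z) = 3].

24/5

Outcomes with max(W, Z) = 3: (1,3), (2,3), (3,1), (3,2), (3,3), each with probability 1/30.
E[W + Z | max(W, Z) = 3] = (4 + 5 + 4 + 5 + 6) / 5 = 24/5.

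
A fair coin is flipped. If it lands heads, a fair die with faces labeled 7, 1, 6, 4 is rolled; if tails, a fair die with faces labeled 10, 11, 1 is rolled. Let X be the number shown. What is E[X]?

71/12

E[X | heads] = (7+1+6+4)/4 = 9/2.
E[X | tails] = (10+11+1)/3 = 22/3.
By the law of total expectation,
E[X] = (1/2)·(9/2) + (1/2)·(22/3) = 71/12.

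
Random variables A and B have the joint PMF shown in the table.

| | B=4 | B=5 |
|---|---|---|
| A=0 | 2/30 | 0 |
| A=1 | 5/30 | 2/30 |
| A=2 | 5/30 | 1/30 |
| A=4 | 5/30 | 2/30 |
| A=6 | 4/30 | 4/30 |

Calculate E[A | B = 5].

4

P(B = 5) = 3/10.
Σ A·P over the event = 1·(2/30) + 2·(1/30) + 4·(2/30) + 6·(4/30) = 6/5.
E[A | B = 5] = (6/5) / (3/10) = 4.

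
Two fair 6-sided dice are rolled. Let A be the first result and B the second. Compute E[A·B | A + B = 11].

30

Outcomes with A + B = 11: (5,6), (6,5), each with probability 1/36.
E[A·B | A + B = 11] = (30 + 30) / 2 = 30.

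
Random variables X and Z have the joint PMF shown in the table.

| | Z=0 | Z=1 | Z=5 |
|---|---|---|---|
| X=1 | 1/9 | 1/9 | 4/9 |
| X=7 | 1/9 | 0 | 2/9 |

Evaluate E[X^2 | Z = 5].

P(Z = 5) = 2/3.
Σ X^2·P over the event = 1·(4/9) + 49·(2/9) = 34/3.
E[X^2 | Z = 5] = (34/3) / (2/3) = 17.

17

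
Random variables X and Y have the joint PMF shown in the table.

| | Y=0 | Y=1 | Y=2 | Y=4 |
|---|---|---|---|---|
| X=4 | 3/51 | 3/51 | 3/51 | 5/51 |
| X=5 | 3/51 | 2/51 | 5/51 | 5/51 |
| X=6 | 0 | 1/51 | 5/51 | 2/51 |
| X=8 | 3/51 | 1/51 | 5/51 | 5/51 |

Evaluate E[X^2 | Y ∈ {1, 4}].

P(Y ∈ {1, 4}) = 8/17.
Σ X^2·P over the event = 16·(3/51) + 16·(5/51) + 25·(2/51) + 25·(5/51) + 36·(1/51) + 36·(2/51) + 64·(1/51) + 64·(5/51) = 265/17.
E[X^2 | Y ∈ {1, 4}] = (265/17) / (8/17) = 265/8.

265/8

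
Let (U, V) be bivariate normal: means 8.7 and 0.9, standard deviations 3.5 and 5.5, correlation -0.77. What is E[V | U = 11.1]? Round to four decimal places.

-2.0040

For a bivariate normal, E[V | U=x] = μ_V + ρ·(σ_V/σ_U)·(x − μ_U).
E[V | U=11.1] = 0.9 + (-0.77)·(5.5/3.5)·(11.1 − (8.7)) = 0.9 + (-1.21)·(2.4) = -2.0040.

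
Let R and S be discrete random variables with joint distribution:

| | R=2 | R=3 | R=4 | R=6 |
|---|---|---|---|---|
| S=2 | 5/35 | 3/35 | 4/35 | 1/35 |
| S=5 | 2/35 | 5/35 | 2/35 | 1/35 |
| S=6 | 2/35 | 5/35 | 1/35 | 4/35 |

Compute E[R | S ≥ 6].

47/12

P(S ≥ 6) = 12/35.
Σ R·P over the event = 2·(2/35) + 3·(5/35) + 4·(1/35) + 6·(4/35) = 47/35.
E[R | S ≥ 6] = (47/35) / (12/35) = 47/12.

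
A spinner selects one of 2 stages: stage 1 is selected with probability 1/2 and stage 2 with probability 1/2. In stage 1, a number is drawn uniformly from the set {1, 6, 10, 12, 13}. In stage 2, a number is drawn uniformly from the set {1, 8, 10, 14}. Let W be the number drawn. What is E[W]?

333/40

E[W | stage 1] = (1+6+10+12+13)/5 = 42/5.
E[W | stage 2] = (1+8+10+14)/4 = 33/4.
E[W] = (1/2)·(42/5) + (1/2)·(33/4) = 333/40.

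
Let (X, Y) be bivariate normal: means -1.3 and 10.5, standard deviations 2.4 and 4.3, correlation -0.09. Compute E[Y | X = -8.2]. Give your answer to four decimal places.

E[Y | X=x] = μ_Y + ρ(σ_Y/σ_X)(x − μ_X) for jointly normal variables.
E[Y | X=-8.2] = 10.5 + (-0.09)·(4.3/2.4)·(-8.2 − (-1.3)) = 10.5 + (-0.16125)·(-6.9) = 11.6126.

11.6126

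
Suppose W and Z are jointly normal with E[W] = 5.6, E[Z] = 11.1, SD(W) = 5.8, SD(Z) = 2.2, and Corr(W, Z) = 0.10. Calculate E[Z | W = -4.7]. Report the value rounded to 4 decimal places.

10.7093

E[Z | W=x] = μ_Z + ρ(σ_Z/σ_W)(x − μ_W) for jointly normal variables.
E[Z | W=-4.7] = 11.1 + (0.10)·(2.2/5.8)·(-4.7 − (5.6)) = 11.1 + (0.037931)·(-10.3) = 10.7093.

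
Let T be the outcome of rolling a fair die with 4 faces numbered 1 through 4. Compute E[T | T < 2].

Given T < 2, T is equally likely to be any of {1}.
E[T | T < 2] = (1) / 1 = 1.

1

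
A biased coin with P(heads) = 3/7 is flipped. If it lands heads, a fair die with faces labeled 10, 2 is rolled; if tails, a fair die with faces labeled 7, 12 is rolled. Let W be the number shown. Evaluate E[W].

8

E[W | heads] = (10+2)/2 = 6.
E[W | tails] = (7+12)/2 = 19/2.
By the law of total expectation,
E[W] = (3/7)·(6) + (4/7)·(19/2) = 8.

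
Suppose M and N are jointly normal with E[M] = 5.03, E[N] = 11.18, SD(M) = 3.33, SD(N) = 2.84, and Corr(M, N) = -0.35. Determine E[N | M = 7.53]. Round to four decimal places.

The regression of N on M has slope ρ·σ_N/σ_M and passes through (μ_M, μ_N).
E[N | M=7.53] = 11.18 + (-0.35)·(2.84/3.33)·(7.53 − (5.03)) = 11.18 + (-0.2985)·(2.5) = 10.4338.

10.4338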